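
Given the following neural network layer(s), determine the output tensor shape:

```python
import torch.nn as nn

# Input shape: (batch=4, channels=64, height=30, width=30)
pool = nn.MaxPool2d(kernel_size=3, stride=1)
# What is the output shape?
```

Input: (4, 64, 30, 30) -> Output: (4, 64, 28, 28)

Answer: (4, 64, 28, 28)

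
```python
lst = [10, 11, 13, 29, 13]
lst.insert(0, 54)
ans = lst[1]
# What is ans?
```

Trace:
`lst = [10, 11, 13, 29, 13]` → lst = [10, 11, 13, 29, 13]
`lst.insert(0, 54)` → lst = [54, 10, 11, 13, 29, 13]
`ans = lst[1]` → ans = 10
So ans = 10

Answer: 10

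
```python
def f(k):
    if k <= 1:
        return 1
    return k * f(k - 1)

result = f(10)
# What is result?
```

f(10) = 10 * 9 * 8 * 7 * 6 * 5 * 4 * 3 * 2 * 1 = 3628800

Answer: 3628800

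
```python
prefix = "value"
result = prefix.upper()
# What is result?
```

Trace:
`prefix = "value"` → prefix = 'value'
`result = prefix.upper()` → result = 'VALUE'
So result = 'VALUE'

Answer: 'VALUE'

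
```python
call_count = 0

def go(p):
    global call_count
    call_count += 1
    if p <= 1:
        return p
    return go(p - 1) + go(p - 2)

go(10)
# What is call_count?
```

Calls(p) = 1 + Calls(p-1) + Calls(p-2); Calls(0)=Calls(1)=1. For p=10 this gives 177.

Answer: 177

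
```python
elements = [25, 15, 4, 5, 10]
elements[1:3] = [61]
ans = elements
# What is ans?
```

Trace:
`elements = [25, 15, 4, 5, 10]` → elements = [25, 15, 4, 5, 10]
`elements[1:3] = [61]` → elements = [25, 61, 5, 10]
`ans = elements` → ans = [25, 61, 5, 10]
So ans = [25, 61, 5, 10]

Answer: [25, 61, 5, 10]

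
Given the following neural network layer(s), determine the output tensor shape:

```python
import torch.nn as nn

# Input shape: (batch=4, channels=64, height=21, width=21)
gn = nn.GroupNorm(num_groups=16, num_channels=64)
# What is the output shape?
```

Input: (4, 64, 21, 21) -> Output: (4, 64, 21, 21)

Answer: (4, 64, 21, 21)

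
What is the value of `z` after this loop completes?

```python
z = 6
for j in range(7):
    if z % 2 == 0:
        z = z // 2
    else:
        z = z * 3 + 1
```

Collatz-style transformation from 6
`z` takes the values: 6 → 3 → 10 → 5 → 16 → 8 → 4 → 2

Answer: 2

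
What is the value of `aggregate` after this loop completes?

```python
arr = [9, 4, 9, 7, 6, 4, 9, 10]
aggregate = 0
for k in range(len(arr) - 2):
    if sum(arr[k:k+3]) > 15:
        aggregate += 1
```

Count windows with sum > 15
`aggregate` takes the values: 0 → 1 → 2 → 3 → 4 → 5 → 6

Answer: 6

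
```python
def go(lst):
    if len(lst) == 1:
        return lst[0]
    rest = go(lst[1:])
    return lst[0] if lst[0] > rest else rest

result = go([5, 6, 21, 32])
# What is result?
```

Recursive max over [5, 6, 21, 32] = 32

Answer: 32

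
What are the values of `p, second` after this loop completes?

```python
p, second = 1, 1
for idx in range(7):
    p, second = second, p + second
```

Fibonacci: after 7 iterations
`p, second` takes the values: (1, 1) → (1, 2) → (2, 3) → (3, 5) → (5, 8) → (8, 13) → (13, 21) → (21, 34)

Answer: 21, 34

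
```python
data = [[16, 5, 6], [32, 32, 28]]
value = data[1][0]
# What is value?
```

Trace:
`data = [[16, 5, 6], [32, 32, 28]]` → data = [[16, 5, 6], [32, 32, 28]]
`value = data[1][0]` → value = 32
So value = 32

Answer: 32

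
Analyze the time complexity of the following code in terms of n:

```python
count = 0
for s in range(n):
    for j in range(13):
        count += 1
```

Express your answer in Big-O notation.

Each loop level contributes: n × 1. Multiplying the contributions gives O(n).

Answer: O(n)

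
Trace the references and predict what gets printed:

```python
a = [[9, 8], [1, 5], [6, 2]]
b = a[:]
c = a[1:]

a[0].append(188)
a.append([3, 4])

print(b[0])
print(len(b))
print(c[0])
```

Key concept: slice with nested mutation.
Step by step:
`a = [[9, 8], [1, 5], [6, 2]]` → a = [[9, 8], [1, 5], [6, 2]]
`b = a[:]` → b = [[9, 8], [1, 5], [6, 2]]
`c = a[1:]` → c = [[1, 5], [6, 2]]
`a[0].append(188)` → a = [[9, 8, 188], [1, 5], [6, 2]]; b = [[9, 8, 188], [1, 5], [6, 2]]
`a.append([3, 4])` → a = [[9, 8, 188], [1, 5], [6, 2], [3, 4]]
`print(b[0])` → prints [9, 8, 188]
`print(len(b))` → prints 3
`print(c[0])` → prints [1, 5]

Answer:
[9, 8, 188]
3
[1, 5]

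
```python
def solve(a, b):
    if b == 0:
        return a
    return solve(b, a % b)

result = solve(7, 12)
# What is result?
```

solve(7, 12) -> solve(12, 7) -> solve(7, 5) -> solve(5, 2) -> solve(2, 1) -> solve(1, 0) -> 1

Answer: 1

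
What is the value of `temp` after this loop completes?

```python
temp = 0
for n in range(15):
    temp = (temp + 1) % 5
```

Increment mod 5, 15 times = 0
`temp` takes the values: 0 → 1 → 2 → 3 → 4 → 0 → 1 → 2 → 3 → 4 → 0 → 1 → 2 → 3 → 4 → 0

Answer: 0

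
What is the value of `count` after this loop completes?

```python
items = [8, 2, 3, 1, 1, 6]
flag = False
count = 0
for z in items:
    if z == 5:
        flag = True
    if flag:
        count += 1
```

Count elements after first 5 in [8, 2, 3, 1, 1, 6]
`count` takes the values: 0

Answer: 0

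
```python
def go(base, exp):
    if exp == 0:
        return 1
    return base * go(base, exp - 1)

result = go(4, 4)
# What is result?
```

go(4, 4) = 4 * 4 * 4 * 4 = 256

Answer: 256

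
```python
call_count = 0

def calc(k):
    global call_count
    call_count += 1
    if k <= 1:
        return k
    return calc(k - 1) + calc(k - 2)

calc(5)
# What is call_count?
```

Calls(k) = 1 + Calls(k-1) + Calls(k-2); Calls(0)=Calls(1)=1. For k=5 this gives 15.

Answer: 15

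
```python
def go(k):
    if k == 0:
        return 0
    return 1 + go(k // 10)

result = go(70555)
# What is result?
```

Count of digits of 70555: 5

Answer: 5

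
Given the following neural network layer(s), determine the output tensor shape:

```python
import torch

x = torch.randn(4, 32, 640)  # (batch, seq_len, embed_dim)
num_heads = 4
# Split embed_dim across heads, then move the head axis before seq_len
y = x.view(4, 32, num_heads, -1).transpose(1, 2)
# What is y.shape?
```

Input: (4, 32, 640) -> head_dim = 640 // 4 = 160; after view: (4, 32, 4, 160) -> after transpose(1, 2): (4, 4, 32, 160) -> Output: (4, 4, 32, 160)

Answer: (4, 4, 32, 160)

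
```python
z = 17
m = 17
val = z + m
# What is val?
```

Trace:
`z = 17` → z = 17
`m = 17` → m = 17
`val = z + m` → val = 34
So val = 34

Answer: 34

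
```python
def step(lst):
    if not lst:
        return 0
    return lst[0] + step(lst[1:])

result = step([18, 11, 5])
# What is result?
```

18 + 11 + 5 + 0 = 34

Answer: 34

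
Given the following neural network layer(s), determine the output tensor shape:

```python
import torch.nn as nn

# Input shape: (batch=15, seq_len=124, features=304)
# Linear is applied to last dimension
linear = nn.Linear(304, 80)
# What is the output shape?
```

Input: (15, 124, 304) -> Output: (15, 124, 80)

Answer: (15, 124, 80)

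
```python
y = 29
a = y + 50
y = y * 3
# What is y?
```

Trace:
`y = 29` → y = 29
`a = y + 50` → a = 79
`y = y * 3` → y = 87
So y = 87

Answer: 87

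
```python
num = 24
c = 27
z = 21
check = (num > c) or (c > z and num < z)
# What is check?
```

Trace:
`num = 24` → num = 24
`c = 27` → c = 27
`z = 21` → z = 21
`check = (num > c) or (c > z and num < z)` → check = False
So check = False

Answer: False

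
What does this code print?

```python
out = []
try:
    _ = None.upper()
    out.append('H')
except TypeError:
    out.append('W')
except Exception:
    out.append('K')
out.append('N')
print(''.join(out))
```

Execution trace: 'K' (except Exception) → 'N' (after the try/except). Output: KN

Answer: KN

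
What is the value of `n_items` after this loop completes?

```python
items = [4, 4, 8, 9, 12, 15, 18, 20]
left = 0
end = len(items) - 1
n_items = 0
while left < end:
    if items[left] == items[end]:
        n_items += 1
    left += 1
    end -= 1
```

Count matching pairs from ends
`n_items` takes the values: 0

Answer: 0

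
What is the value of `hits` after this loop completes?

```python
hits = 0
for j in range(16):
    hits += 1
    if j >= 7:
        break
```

Loop breaks when j reaches 7, hits is 8
`hits` takes the values: 0 → 1 → 2 → 3 → 4 → 5 → 6 → 7 → 8

Answer: 8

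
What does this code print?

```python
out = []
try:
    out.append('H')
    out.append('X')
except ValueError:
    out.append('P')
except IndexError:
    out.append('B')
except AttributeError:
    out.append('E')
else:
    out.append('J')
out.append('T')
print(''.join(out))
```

Execution trace: 'H' (try body) → 'X' (try body, no exception) → 'J' (else) → 'T' (after the try/except). Output: HXJT

Answer: HXJT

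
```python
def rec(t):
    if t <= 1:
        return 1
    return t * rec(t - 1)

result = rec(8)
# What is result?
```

rec(8) = 8 * 7 * 6 * 5 * 4 * 3 * 2 * 1 = 40320

Answer: 40320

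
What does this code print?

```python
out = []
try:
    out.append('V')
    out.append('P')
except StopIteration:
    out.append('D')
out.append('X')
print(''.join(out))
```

Execution trace: 'V' (try body) → 'P' (try body, no exception) → 'X' (after the try/except). Output: VPX

Answer: VPX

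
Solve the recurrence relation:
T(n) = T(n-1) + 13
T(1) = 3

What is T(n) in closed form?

Unrolling: T(n) = T(1) + 13·(n-1) = 3 + 13(n-1) = 13n - 10.

Answer: T(n) = 13n - 10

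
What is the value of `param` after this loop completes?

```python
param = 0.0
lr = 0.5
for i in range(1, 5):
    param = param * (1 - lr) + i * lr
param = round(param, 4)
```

Moving average with lr=0.5
`param` takes the values: 0.0 → 0.5 → 1.25 → 2.125 → 3.0625

Answer: 3.0625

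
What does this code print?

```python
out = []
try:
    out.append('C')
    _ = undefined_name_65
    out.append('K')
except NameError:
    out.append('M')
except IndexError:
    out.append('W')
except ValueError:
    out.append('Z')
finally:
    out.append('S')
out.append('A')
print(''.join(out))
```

Execution trace: 'C' (try body) → 'M' (except NameError) → 'S' (finally) → 'A' (after the try/except). Output: CMSA

Answer: CMSA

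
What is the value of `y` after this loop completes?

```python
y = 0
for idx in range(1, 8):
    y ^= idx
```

XOR of 1 to 7
`y` takes the values: 0 → 1 → 3 → 0 → 4 → 1 → 7 → 0

Answer: 0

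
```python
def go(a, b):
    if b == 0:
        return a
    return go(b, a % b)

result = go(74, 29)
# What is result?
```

go(74, 29) -> go(29, 16) -> go(16, 13) -> go(13, 3) -> go(3, 1) -> go(1, 0) -> 1

Answer: 1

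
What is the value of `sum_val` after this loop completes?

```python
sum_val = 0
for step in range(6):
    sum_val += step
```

Sum of 0 to 5 = 15
`sum_val` takes the values: 0 → 1 → 3 → 6 → 10 → 15

Answer: 15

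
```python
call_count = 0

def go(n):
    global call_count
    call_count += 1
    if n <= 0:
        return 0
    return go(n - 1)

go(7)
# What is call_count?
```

Linear recursion stepping by 1: 8 calls from n=7 down to ≤0.

Answer: 8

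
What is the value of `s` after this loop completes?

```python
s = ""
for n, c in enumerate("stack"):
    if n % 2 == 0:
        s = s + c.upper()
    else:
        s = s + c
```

Uppercase even positions in 'stack'
`s` takes the values: "" → "S" → "St" → "StA" → "StAc" → "StAcK"

Answer: "StAcK"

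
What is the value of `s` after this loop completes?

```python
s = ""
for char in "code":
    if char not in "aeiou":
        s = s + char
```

Remove vowels from 'code'
`s` takes the values: "" → "c" → "cd"

Answer: "cd"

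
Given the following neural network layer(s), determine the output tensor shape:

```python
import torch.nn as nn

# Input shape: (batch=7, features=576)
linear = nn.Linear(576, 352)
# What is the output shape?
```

Input: (7, 576) -> Output: (7, 352)

Answer: (7, 352)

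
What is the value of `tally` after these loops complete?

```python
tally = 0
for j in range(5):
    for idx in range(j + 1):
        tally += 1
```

Triangle: 1 + 2 + ... + 5
`tally` takes the values: 0 → 1 → 2 → 3 → 4 → 5 → 6 → 7 → 8 → 9 → 10 → 11 → 12 → 13 → 14 → 15

Answer: 15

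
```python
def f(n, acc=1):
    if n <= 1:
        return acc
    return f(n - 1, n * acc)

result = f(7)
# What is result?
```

Accumulator trace (n, acc): (7, 1) -> (6, 7) -> (5, 42) -> (4, 210) -> (3, 840) -> (2, 2520) -> (1, 5040) -> return 5040

Answer: 5040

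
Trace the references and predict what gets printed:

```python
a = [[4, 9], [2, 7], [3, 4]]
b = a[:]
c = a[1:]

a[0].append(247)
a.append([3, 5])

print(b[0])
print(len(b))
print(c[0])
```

Key concept: slice with nested mutation.
Step by step:
`a = [[4, 9], [2, 7], [3, 4]]` → a = [[4, 9], [2, 7], [3, 4]]
`b = a[:]` → b = [[4, 9], [2, 7], [3, 4]]
`c = a[1:]` → c = [[2, 7], [3, 4]]
`a[0].append(247)` → a = [[4, 9, 247], [2, 7], [3, 4]]; b = [[4, 9, 247], [2, 7], [3, 4]]
`a.append([3, 5])` → a = [[4, 9, 247], [2, 7], [3, 4], [3, 5]]
`print(b[0])` → prints [4, 9, 247]
`print(len(b))` → prints 3
`print(c[0])` → prints [2, 7]

Answer:
[4, 9, 247]
3
[2, 7]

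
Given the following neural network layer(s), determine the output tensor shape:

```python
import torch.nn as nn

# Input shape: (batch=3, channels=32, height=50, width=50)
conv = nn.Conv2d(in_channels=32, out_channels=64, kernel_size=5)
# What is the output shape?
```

Input: (3, 32, 50, 50) -> Output: (3, 64, 46, 46)

Answer: (3, 64, 46, 46)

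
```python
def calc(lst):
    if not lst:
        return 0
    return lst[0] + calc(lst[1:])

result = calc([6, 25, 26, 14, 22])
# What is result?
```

6 + 25 + 26 + 14 + 22 + 0 = 93

Answer: 93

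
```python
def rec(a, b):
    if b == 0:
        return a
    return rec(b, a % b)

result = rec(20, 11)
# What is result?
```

rec(20, 11) -> rec(11, 9) -> rec(9, 2) -> rec(2, 1) -> rec(1, 0) -> 1

Answer: 1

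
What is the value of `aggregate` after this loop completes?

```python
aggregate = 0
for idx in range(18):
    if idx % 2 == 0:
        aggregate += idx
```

Sum of even numbers 0 to 17
`aggregate` takes the values: 0 → 2 → 6 → 12 → 20 → 30 → 42 → 56 → 72

Answer: 72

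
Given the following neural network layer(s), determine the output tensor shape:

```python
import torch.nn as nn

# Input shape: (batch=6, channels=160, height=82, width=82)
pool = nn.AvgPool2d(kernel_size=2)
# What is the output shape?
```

Input: (6, 160, 82, 82) -> Output: (6, 160, 41, 41)

Answer: (6, 160, 41, 41)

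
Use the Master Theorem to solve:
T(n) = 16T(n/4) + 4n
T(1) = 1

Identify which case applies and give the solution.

a=16, b=4, f(n)=4n. log_4(16) = 2. Since c=1 < 2, Case 1 applies: T(n) = Θ(n^log_b(a)) = O(n^2).

Answer: O(n^2) - Case 1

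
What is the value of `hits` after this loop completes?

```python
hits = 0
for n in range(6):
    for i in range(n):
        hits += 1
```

Triangle number: 0+1+2+...+5
`hits` takes the values: 0 → 1 → 2 → 3 → 4 → 5 → 6 → 7 → 8 → 9 → 10 → 11 → 12 → 13 → 14 → 15

Answer: 15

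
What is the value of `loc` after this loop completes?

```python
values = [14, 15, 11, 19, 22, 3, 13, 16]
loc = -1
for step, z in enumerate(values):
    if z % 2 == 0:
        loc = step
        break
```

First even number index in [14, 15, 11, 19, 22, 3, 13, 16]
`loc` takes the values: -1 → 0

Answer: 0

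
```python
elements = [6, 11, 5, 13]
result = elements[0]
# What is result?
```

Trace:
`elements = [6, 11, 5, 13]` → elements = [6, 11, 5, 13]
`result = elements[0]` → result = 6
So result = 6

Answer: 6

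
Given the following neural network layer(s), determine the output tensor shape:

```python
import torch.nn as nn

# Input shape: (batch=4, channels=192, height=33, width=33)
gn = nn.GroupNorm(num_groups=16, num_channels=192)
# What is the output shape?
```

Input: (4, 192, 33, 33) -> Output: (4, 192, 33, 33)

Answer: (4, 192, 33, 33)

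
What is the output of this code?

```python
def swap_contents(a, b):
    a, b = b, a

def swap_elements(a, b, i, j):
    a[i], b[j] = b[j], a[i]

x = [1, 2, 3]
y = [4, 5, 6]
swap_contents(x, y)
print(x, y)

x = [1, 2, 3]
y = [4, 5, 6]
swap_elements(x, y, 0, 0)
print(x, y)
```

Key concept: parameter rebinding vs mutation.
Step by step:
`x = [1, 2, 3]` → x = [1, 2, 3]
`y = [4, 5, 6]` → y = [4, 5, 6]
`swap_contents(x, y)` → no visible change to tracked variables
`print(x, y)` → prints [1, 2, 3] [4, 5, 6]
`x = [1, 2, 3]` → x = [1, 2, 3]
`y = [4, 5, 6]` → y = [4, 5, 6]
`swap_elements(x, y, 0, 0)` → x = [4, 2, 3]; y = [1, 5, 6]
`print(x, y)` → prints [4, 2, 3] [1, 5, 6]

Answer:
[1, 2, 3] [4, 5, 6]
[4, 2, 3] [1, 5, 6]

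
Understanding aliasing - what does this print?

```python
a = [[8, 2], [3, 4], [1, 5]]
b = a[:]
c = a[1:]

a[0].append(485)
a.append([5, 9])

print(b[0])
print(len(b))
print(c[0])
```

Key concept: slice with nested mutation.
Step by step:
`a = [[8, 2], [3, 4], [1, 5]]` → a = [[8, 2], [3, 4], [1, 5]]
`b = a[:]` → b = [[8, 2], [3, 4], [1, 5]]
`c = a[1:]` → c = [[3, 4], [1, 5]]
`a[0].append(485)` → a = [[8, 2, 485], [3, 4], [1, 5]]; b = [[8, 2, 485], [3, 4], [1, 5]]
`a.append([5, 9])` → a = [[8, 2, 485], [3, 4], [1, 5], [5, 9]]
`print(b[0])` → prints [8, 2, 485]
`print(len(b))` → prints 3
`print(c[0])` → prints [3, 4]

Answer:
[8, 2, 485]
3
[3, 4]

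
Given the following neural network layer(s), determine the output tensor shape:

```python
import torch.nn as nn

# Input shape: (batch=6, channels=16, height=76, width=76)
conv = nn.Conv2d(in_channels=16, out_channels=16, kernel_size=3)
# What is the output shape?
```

Input: (6, 16, 76, 76) -> Output: (6, 16, 74, 74)

Answer: (6, 16, 74, 74)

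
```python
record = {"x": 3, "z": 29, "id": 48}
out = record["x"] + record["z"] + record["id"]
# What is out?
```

Trace:
`record = {"x": 3, "z": 29, "id": 48}` → record = {'x': 3, 'z': 29, 'id': 48}
`out = record["x"] + record["z"] + record["id"]` → out = 80
So out = 80

Answer: 80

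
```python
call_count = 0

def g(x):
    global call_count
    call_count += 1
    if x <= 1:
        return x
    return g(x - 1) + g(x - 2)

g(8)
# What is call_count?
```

Calls(x) = 1 + Calls(x-1) + Calls(x-2); Calls(0)=Calls(1)=1. For x=8 this gives 67.

Answer: 67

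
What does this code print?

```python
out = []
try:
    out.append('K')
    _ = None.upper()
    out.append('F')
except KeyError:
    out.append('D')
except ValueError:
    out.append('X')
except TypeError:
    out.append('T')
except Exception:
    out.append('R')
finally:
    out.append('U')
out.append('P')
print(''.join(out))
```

Execution trace: 'K' (try body) → 'R' (except Exception) → 'U' (finally) → 'P' (after the try/except). Output: KRUP

Answer: KRUP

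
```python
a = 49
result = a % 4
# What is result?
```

Trace:
`a = 49` → a = 49
`result = a % 4` → result = 1
So result = 1

Answer: 1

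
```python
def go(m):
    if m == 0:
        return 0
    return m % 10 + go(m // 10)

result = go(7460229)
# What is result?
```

Sum of digits of 7460229: 9 + 2 + 2 + 0 + 6 + 4 + 7 = 30

Answer: 30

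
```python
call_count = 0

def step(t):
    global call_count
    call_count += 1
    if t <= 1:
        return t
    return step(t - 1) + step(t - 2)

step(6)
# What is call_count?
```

Calls(t) = 1 + Calls(t-1) + Calls(t-2); Calls(0)=Calls(1)=1. For t=6 this gives 25.

Answer: 25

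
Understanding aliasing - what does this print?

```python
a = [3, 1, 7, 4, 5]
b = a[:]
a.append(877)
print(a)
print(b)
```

Key concept: slice [:] creates copy.
Step by step:
`a = [3, 1, 7, 4, 5]` → a = [3, 1, 7, 4, 5]
`b = a[:]` → b = [3, 1, 7, 4, 5]
`a.append(877)` → a = [3, 1, 7, 4, 5, 877]
`print(a)` → prints [3, 1, 7, 4, 5, 877]
`print(b)` → prints [3, 1, 7, 4, 5]

Answer:
[3, 1, 7, 4, 5, 877]
[3, 1, 7, 4, 5]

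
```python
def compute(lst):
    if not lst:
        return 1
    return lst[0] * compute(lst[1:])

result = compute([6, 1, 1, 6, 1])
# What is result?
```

Product over [6, 1, 1, 6, 1] = 6 * 1 * 1 * 6 * 1 = 36

Answer: 36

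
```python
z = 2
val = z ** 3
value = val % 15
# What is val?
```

Trace:
`z = 2` → z = 2
`val = z ** 3` → val = 8
`value = val % 15` → value = 8
So val = 8

Answer: 8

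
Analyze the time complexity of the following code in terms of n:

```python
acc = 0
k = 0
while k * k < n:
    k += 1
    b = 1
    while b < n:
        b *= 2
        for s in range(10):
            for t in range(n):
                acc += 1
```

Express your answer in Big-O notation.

Each loop level contributes: √n × log n × 1 × n. Multiplying the contributions gives O(n√n log n).

Answer: O(n√n log n)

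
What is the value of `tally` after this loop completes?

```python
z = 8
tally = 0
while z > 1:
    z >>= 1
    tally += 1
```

Count right shifts until 1
`tally` takes the values: 0 → 1 → 2 → 3

Answer: 3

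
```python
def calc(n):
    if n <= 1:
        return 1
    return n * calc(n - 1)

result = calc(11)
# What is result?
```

calc(11) = 11 * 10 * 9 * 8 * 7 * 6 * 5 * 4 * 3 * 2 * 1 = 39916800

Answer: 39916800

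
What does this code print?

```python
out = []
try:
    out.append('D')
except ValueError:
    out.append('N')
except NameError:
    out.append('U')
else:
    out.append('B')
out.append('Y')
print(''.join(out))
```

Execution trace: 'D' (try body, no exception) → 'B' (else) → 'Y' (after the try/except). Output: DBY

Answer: DBY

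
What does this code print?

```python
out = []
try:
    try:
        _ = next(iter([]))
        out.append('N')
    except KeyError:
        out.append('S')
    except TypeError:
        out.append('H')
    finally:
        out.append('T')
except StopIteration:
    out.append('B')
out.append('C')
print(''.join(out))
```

Execution trace: 'T' (finally) → 'B' (outer except StopIteration) → 'C' (after the try/except). Output: TBC

Answer: TBC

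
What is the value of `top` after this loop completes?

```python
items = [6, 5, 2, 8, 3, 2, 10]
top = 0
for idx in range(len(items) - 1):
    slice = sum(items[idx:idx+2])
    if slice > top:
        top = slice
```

Max sum of 2-element window in [6, 5, 2, 8, 3, 2, 10]
`top` takes the values: 0 → 11 → 12

Answer: 12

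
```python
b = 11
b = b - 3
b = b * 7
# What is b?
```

Trace:
`b = 11` → b = 11
`b = b - 3` → b = 8
`b = b * 7` → b = 56
So b = 56

Answer: 56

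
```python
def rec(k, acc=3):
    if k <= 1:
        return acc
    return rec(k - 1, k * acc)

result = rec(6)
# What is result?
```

Accumulator trace (n, acc): (6, 3) -> (5, 18) -> (4, 90) -> (3, 360) -> (2, 1080) -> (1, 2160) -> return 2160

Answer: 2160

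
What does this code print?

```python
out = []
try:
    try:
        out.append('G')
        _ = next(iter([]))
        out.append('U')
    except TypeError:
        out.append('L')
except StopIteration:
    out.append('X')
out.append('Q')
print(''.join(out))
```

Execution trace: 'G' (inner try body) → 'X' (outer except StopIteration) → 'Q' (after the try/except). Output: GXQ

Answer: GXQ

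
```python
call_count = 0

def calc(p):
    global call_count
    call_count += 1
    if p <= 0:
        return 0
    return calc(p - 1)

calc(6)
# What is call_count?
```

Linear recursion stepping by 1: 7 calls from p=6 down to ≤0.

Answer: 7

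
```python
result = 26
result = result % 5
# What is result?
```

Trace:
`result = 26` → result = 26
`result = result % 5` → result = 1
So result = 1

Answer: 1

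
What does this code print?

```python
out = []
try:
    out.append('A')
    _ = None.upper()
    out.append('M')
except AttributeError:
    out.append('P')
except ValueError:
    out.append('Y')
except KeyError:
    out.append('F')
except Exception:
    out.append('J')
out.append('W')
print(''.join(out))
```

Execution trace: 'A' (try body) → 'P' (except AttributeError) → 'W' (after the try/except). Output: APW

Answer: APW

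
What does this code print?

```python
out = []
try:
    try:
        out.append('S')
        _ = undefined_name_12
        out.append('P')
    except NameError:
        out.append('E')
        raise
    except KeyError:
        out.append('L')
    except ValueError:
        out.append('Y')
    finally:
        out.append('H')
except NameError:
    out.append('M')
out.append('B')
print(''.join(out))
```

Execution trace: 'S' (inner try body) → 'E' (inner except NameError) → 'H' (inner finally) → 'M' (outer except NameError) → 'B' (after the try/except). Output: SEHMB

Answer: SEHMB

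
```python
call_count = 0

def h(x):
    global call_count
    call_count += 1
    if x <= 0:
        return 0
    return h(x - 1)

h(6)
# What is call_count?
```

Linear recursion stepping by 1: 7 calls from x=6 down to ≤0.

Answer: 7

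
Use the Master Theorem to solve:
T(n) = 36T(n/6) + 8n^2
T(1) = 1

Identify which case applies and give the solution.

a=36, b=6, f(n)=8n^2. log_6(36) = 2. Since c=2 = 2, Case 2 applies: T(n) = Θ(n^log_b(a) · log n) = O(n^2 log n).

Answer: O(n^2 log n) - Case 2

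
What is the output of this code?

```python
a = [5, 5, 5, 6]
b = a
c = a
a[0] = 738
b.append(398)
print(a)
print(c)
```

Key concept: multiple aliases.
Step by step:
`a = [5, 5, 5, 6]` → a = [5, 5, 5, 6]
`b = a` → b = [5, 5, 5, 6] (same object as a)
`c = a` → c = [5, 5, 5, 6] (same object as a, b)
`a[0] = 738` → a = [738, 5, 5, 6] (same object as b, c); b = [738, 5, 5, 6] (same object as a, c); c = [738, 5, 5, 6] (same object as a, b)
`b.append(398)` → a = [738, 5, 5, 6, 398] (same object as b, c); b = [738, 5, 5, 6, 398] (same object as a, c); c = [738, 5, 5, 6, 398] (same object as a, b)
`print(a)` → prints [738, 5, 5, 6, 398]
`print(c)` → prints [738, 5, 5, 6, 398]

Answer:
[738, 5, 5, 6, 398]
[738, 5, 5, 6, 398]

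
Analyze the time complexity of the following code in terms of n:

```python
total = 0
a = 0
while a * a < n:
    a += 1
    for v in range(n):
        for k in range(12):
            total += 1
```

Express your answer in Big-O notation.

Each loop level contributes: √n × n × 1. Multiplying the contributions gives O(n√n).

Answer: O(n√n)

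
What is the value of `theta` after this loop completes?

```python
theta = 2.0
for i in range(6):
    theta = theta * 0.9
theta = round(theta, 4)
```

Exponential decay: 2.0 * 0.9^6
`theta` takes the values: 2.0 → 1.8 → 1.62 → 1.458 → 1.3122 → 1.18098 → 1.062882 → 1.0629

Answer: 1.0629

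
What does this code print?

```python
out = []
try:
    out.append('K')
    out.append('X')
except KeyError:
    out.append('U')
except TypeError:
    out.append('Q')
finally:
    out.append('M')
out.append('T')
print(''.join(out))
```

Execution trace: 'K' (try body) → 'X' (try body, no exception) → 'M' (finally) → 'T' (after the try/except). Output: KXMT

Answer: KXMT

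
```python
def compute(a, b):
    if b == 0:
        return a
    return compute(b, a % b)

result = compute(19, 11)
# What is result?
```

compute(19, 11) -> compute(11, 8) -> compute(8, 3) -> compute(3, 2) -> compute(2, 1) -> compute(1, 0) -> 1

Answer: 1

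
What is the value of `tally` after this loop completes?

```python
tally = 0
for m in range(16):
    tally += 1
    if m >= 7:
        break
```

Loop breaks when m reaches 7, tally is 8
`tally` takes the values: 0 → 1 → 2 → 3 → 4 → 5 → 6 → 7 → 8

Answer: 8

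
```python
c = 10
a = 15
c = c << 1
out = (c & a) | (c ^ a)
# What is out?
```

Trace:
`c = 10` → c = 10
`a = 15` → a = 15
`c = c << 1` → c = 20
`out = (c & a) | (c ^ a)` → out = 31
So out = 31

Answer: 31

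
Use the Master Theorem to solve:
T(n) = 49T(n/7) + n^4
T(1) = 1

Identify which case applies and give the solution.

a=49, b=7, f(n)=n^4. log_7(49) = 2. Since c=4 > 2 and the regularity condition holds (49(n/7)^4 = (49/7^4)n^4 with 49/7^4 < 1), Case 3 applies: T(n) = Θ(f(n)) = O(n^4).

Answer: O(n^4) - Case 3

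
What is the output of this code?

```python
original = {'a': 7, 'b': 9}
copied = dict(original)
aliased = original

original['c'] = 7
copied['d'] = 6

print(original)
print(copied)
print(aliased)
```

Key concept: dict() creates copy, assignment creates alias.
Step by step:
`original = {'a': 7, 'b': 9}` → original = {'a': 7, 'b': 9}
`copied = dict(original)` → copied = {'a': 7, 'b': 9}
`aliased = original` → aliased = {'a': 7, 'b': 9} (same object as original)
`original['c'] = 7` → original = {'a': 7, 'b': 9, 'c': 7} (same object as aliased); aliased = {'a': 7, 'b': 9, 'c': 7} (same object as original)
`copied['d'] = 6` → copied = {'a': 7, 'b': 9, 'd': 6}
`print(original)` → prints {'a': 7, 'b': 9, 'c': 7}
`print(copied)` → prints {'a': 7, 'b': 9, 'd': 6}
`print(aliased)` → prints {'a': 7, 'b': 9, 'c': 7}

Answer:
{'a': 7, 'b': 9, 'c': 7}
{'a': 7, 'b': 9, 'd': 6}
{'a': 7, 'b': 9, 'c': 7}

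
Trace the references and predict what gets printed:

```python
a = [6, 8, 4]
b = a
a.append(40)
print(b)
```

Key concept: basic list aliasing.
Step by step:
`a = [6, 8, 4]` → a = [6, 8, 4]
`b = a` → b = [6, 8, 4] (same object as a)
`a.append(40)` → a = [6, 8, 4, 40] (same object as b); b = [6, 8, 4, 40] (same object as a)
`print(b)` → prints [6, 8, 4, 40]

Answer: [6, 8, 4, 40]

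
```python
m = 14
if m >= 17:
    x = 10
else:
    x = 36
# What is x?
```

Trace:
`m = 14` → m = 14
`if m >= 17: ...` → m >= 17 is False, take else branch → x = 36
So x = 36

Answer: 36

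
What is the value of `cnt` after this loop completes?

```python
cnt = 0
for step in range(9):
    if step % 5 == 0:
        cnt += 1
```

Count numbers divisible by 5 in range(9)
`cnt` takes the values: 0 → 1 → 2

Answer: 2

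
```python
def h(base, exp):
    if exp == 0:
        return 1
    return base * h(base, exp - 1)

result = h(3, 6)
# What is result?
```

h(3, 6) = 3 * 3 * 3 * 3 * 3 * 3 = 729

Answer: 729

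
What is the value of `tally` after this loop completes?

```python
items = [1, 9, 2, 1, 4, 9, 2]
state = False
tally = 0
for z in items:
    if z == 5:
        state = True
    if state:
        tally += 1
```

Count elements after first 5 in [1, 9, 2, 1, 4, 9, 2]
`tally` takes the values: 0

Answer: 0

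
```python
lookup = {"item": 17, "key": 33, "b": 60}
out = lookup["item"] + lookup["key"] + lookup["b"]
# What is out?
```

Trace:
`lookup = {"item": 17, "key": 33, "b": 60}` → lookup = {'item': 17, 'key': 33, 'b': 60}
`out = lookup["item"] + lookup["key"] + lookup["b"]` → out = 110
So out = 110

Answer: 110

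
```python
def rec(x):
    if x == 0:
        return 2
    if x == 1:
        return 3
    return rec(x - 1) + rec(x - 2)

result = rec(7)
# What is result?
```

Build up from base cases: rec(0)=2, rec(1)=3, rec(2)=5, rec(3)=8, rec(4)=13, rec(5)=21, rec(6)=34, ..., rec(7)=55

Answer: 55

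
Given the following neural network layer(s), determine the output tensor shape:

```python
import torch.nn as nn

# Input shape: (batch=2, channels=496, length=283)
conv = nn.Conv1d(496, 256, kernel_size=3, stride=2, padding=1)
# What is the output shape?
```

Input: (2, 496, 283) -> Output: (2, 256, 142)

Answer: (2, 256, 142)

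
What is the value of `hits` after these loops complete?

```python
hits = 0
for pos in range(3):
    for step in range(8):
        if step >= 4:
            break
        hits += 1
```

Inner breaks at 4, outer runs 3 times
`hits` takes the values: 0 → 1 → 2 → 3 → 4 → 5 → 6 → 7 → 8 → 9 → 10 → 11 → 12

Answer: 12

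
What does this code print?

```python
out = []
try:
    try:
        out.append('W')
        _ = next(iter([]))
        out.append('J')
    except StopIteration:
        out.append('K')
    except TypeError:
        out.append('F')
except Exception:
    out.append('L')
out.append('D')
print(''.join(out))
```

Execution trace: 'W' (inner try body) → 'K' (inner except StopIteration) → 'D' (after the try/except). Output: WKD

Answer: WKD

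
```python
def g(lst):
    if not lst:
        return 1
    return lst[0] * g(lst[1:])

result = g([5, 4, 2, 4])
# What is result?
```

Product over [5, 4, 2, 4] = 5 * 4 * 2 * 4 = 160

Answer: 160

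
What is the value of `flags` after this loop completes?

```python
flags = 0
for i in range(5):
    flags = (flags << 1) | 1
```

Build 5 consecutive 1-bits: 0b11111
`flags` takes the values: 0 → 1 → 3 → 7 → 15 → 31

Answer: 31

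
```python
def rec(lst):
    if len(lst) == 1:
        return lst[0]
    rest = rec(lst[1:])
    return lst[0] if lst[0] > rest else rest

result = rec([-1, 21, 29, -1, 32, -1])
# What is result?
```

Recursive max over [-1, 21, 29, -1, 32, -1] = 32

Answer: 32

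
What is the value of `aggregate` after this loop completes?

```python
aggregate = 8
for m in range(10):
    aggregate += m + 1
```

Start at 8, add 1 to 10 = 63
`aggregate` takes the values: 8 → 9 → 11 → 14 → 18 → 23 → 29 → 36 → 44 → 53 → 63

Answer: 63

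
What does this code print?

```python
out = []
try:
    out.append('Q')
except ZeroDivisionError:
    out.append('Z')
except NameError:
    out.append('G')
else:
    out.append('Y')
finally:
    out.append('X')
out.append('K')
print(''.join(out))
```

Execution trace: 'Q' (try body, no exception) → 'Y' (else) → 'X' (finally) → 'K' (after the try/except). Output: QYXK

Answer: QYXK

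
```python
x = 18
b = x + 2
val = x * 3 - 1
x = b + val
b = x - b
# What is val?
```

Trace:
`x = 18` → x = 18
`b = x + 2` → b = 20
`val = x * 3 - 1` → val = 53
`x = b + val` → x = 73
`b = x - b` → b = 53
So val = 53

Answer: 53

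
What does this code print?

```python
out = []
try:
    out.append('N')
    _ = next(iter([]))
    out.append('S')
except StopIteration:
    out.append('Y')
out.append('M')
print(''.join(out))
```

Execution trace: 'N' (try body) → 'Y' (except StopIteration) → 'M' (after the try/except). Output: NYM

Answer: NYM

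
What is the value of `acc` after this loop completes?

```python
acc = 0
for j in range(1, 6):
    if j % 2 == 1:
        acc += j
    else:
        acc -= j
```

Add odd, subtract even
`acc` takes the values: 0 → 1 → -1 → 2 → -2 → 3

Answer: 3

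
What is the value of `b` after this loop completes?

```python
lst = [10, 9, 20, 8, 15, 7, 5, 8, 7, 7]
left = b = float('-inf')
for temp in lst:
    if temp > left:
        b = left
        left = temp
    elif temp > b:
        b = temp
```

Second largest (with repeats) in [10, 9, 20, 8, 15, 7, 5, 8, 7, 7]
`b` takes the values: -inf → 9 → 10 → 15

Answer: 15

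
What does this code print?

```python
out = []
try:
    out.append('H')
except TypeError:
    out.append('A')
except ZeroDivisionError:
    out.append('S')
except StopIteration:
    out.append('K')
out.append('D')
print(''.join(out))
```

Execution trace: 'H' (try body, no exception) → 'D' (after the try/except). Output: HD

Answer: HD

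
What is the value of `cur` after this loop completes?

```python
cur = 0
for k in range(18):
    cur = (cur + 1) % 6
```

Increment mod 6, 18 times = 0
`cur` takes the values: 0 → 1 → 2 → 3 → 4 → 5 → 0 → 1 → 2 → 3 → 4 → 5 → 0 → 1 → 2 → 3 → 4 → 5 → 0

Answer: 0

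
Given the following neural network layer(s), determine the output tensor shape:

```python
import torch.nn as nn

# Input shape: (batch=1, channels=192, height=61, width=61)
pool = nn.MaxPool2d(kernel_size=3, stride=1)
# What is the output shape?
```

Input: (1, 192, 61, 61) -> Output: (1, 192, 59, 59)

Answer: (1, 192, 59, 59)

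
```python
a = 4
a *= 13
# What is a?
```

Trace:
`a = 4` → a = 4
`a *= 13` → a = 52
So a = 52

Answer: 52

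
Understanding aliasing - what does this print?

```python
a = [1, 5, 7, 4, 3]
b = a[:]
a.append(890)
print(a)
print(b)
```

Key concept: slice [:] creates copy.
Step by step:
`a = [1, 5, 7, 4, 3]` → a = [1, 5, 7, 4, 3]
`b = a[:]` → b = [1, 5, 7, 4, 3]
`a.append(890)` → a = [1, 5, 7, 4, 3, 890]
`print(a)` → prints [1, 5, 7, 4, 3, 890]
`print(b)` → prints [1, 5, 7, 4, 3]

Answer:
[1, 5, 7, 4, 3, 890]
[1, 5, 7, 4, 3]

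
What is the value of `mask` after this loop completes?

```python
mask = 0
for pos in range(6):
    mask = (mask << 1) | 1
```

Build 6 consecutive 1-bits: 0b111111
`mask` takes the values: 0 → 1 → 3 → 7 → 15 → 31 → 63

Answer: 63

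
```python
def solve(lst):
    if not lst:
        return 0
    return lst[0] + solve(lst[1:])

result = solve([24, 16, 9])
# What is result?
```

24 + 16 + 9 + 0 = 49

Answer: 49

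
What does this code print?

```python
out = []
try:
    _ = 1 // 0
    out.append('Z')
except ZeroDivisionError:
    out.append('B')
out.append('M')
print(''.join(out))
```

Execution trace: 'B' (except ZeroDivisionError) → 'M' (after the try/except). Output: BM

Answer: BM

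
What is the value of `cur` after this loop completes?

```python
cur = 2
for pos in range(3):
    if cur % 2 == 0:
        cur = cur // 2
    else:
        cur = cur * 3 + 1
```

Collatz-style transformation from 2
`cur` takes the values: 2 → 1 → 4 → 2

Answer: 2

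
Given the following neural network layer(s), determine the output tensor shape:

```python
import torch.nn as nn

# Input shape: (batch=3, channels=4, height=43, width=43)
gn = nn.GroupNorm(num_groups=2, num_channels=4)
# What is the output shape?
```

Input: (3, 4, 43, 43) -> Output: (3, 4, 43, 43)

Answer: (3, 4, 43, 43)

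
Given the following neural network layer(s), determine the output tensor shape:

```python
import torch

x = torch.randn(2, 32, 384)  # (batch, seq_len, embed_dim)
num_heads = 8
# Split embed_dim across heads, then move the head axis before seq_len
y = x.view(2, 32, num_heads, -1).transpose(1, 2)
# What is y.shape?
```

Input: (2, 32, 384) -> head_dim = 384 // 8 = 48; after view: (2, 32, 8, 48) -> after transpose(1, 2): (2, 8, 32, 48) -> Output: (2, 8, 32, 48)

Answer: (2, 8, 32, 48)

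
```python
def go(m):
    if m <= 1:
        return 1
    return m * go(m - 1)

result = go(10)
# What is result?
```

go(10) = 10 * 9 * 8 * 7 * 6 * 5 * 4 * 3 * 2 * 1 = 3628800

Answer: 3628800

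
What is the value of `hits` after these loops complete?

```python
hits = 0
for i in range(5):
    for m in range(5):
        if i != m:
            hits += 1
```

5² - 5 (exclude diagonal)
`hits` takes the values: 0 → 1 → 2 → 3 → 4 → 5 → 6 → 7 → 8 → 9 → 10 → 11 → 12 → 13 → 14 → 15 → 16 → 17 → 18 → 19 → 20

Answer: 20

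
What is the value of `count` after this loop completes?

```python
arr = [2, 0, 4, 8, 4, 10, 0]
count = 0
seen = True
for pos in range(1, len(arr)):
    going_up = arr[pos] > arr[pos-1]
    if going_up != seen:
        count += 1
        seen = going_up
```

Count direction changes in [2, 0, 4, 8, 4, 10, 0]
`count` takes the values: 0 → 1 → 2 → 3 → 4 → 5

Answer: 5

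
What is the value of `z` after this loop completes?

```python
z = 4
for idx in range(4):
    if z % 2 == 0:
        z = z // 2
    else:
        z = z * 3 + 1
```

Collatz-style transformation from 4
`z` takes the values: 4 → 2 → 1 → 4 → 2

Answer: 2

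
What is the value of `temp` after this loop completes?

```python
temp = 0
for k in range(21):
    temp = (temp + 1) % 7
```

Increment mod 7, 21 times = 0
`temp` takes the values: 0 → 1 → 2 → 3 → 4 → 5 → 6 → 0 → 1 → 2 → 3 → 4 → 5 → 6 → 0 → 1 → 2 → 3 → 4 → 5 → 6 → 0

Answer: 0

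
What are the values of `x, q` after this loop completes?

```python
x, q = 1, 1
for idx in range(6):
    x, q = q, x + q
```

Fibonacci: after 6 iterations
`x, q` takes the values: (1, 1) → (1, 2) → (2, 3) → (3, 5) → (5, 8) → (8, 13) → (13, 21)

Answer: 13, 21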